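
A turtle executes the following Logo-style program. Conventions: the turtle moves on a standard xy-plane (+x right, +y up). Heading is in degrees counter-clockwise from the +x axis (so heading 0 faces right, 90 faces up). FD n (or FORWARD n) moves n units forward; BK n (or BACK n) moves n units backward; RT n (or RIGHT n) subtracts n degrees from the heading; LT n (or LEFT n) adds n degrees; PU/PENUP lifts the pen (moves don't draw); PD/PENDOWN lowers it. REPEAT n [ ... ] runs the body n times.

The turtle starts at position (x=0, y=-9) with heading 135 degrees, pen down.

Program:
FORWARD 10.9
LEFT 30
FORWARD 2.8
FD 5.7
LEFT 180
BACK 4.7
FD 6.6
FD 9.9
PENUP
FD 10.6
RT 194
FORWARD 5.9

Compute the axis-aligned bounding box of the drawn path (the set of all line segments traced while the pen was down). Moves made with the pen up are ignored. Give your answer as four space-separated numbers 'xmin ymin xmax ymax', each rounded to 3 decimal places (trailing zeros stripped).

Answer: -20.458 -9 0 2.124

Derivation:
Executing turtle program step by step:
Start: pos=(0,-9), heading=135, pen down
FD 10.9: (0,-9) -> (-7.707,-1.293) [heading=135, draw]
LT 30: heading 135 -> 165
FD 2.8: (-7.707,-1.293) -> (-10.412,-0.568) [heading=165, draw]
FD 5.7: (-10.412,-0.568) -> (-15.918,0.907) [heading=165, draw]
LT 180: heading 165 -> 345
BK 4.7: (-15.918,0.907) -> (-20.458,2.124) [heading=345, draw]
FD 6.6: (-20.458,2.124) -> (-14.083,0.416) [heading=345, draw]
FD 9.9: (-14.083,0.416) -> (-4.52,-2.147) [heading=345, draw]
PU: pen up
FD 10.6: (-4.52,-2.147) -> (5.719,-4.89) [heading=345, move]
RT 194: heading 345 -> 151
FD 5.9: (5.719,-4.89) -> (0.559,-2.03) [heading=151, move]
Final: pos=(0.559,-2.03), heading=151, 6 segment(s) drawn

Segment endpoints: x in {-20.458, -15.918, -14.083, -10.412, -7.707, -4.52, 0}, y in {-9, -2.147, -1.293, -0.568, 0.416, 0.907, 2.124}
xmin=-20.458, ymin=-9, xmax=0, ymax=2.124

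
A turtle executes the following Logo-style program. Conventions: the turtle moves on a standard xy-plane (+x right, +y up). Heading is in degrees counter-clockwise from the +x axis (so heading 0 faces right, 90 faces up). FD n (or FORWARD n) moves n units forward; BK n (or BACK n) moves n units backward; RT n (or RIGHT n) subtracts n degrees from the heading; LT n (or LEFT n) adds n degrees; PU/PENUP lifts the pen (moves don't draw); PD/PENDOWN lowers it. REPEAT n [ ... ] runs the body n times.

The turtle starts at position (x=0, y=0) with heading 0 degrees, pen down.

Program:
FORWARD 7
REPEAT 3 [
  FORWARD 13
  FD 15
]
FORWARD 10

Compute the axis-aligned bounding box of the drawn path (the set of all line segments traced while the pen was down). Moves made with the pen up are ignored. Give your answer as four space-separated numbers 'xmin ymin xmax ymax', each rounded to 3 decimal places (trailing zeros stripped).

Executing turtle program step by step:
Start: pos=(0,0), heading=0, pen down
FD 7: (0,0) -> (7,0) [heading=0, draw]
REPEAT 3 [
  -- iteration 1/3 --
  FD 13: (7,0) -> (20,0) [heading=0, draw]
  FD 15: (20,0) -> (35,0) [heading=0, draw]
  -- iteration 2/3 --
  FD 13: (35,0) -> (48,0) [heading=0, draw]
  FD 15: (48,0) -> (63,0) [heading=0, draw]
  -- iteration 3/3 --
  FD 13: (63,0) -> (76,0) [heading=0, draw]
  FD 15: (76,0) -> (91,0) [heading=0, draw]
]
FD 10: (91,0) -> (101,0) [heading=0, draw]
Final: pos=(101,0), heading=0, 8 segment(s) drawn

Segment endpoints: x in {0, 7, 20, 35, 48, 63, 76, 91, 101}, y in {0}
xmin=0, ymin=0, xmax=101, ymax=0

Answer: 0 0 101 0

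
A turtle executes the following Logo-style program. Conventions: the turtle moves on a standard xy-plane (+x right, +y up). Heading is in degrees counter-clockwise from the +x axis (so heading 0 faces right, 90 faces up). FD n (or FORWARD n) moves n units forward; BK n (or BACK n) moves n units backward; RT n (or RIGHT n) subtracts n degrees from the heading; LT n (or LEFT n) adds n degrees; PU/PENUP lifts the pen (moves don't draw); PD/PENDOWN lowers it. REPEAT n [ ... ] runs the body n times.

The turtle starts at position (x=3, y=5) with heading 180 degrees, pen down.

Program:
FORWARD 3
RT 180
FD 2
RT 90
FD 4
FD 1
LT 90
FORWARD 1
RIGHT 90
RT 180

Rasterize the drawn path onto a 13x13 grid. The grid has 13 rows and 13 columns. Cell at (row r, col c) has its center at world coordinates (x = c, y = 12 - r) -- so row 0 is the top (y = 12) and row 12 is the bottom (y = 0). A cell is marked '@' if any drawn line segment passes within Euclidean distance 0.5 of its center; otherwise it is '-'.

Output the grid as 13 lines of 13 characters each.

Segment 0: (3,5) -> (0,5)
Segment 1: (0,5) -> (2,5)
Segment 2: (2,5) -> (2,1)
Segment 3: (2,1) -> (2,0)
Segment 4: (2,0) -> (3,0)

Answer: -------------
-------------
-------------
-------------
-------------
-------------
-------------
@@@@---------
--@----------
--@----------
--@----------
--@----------
--@@---------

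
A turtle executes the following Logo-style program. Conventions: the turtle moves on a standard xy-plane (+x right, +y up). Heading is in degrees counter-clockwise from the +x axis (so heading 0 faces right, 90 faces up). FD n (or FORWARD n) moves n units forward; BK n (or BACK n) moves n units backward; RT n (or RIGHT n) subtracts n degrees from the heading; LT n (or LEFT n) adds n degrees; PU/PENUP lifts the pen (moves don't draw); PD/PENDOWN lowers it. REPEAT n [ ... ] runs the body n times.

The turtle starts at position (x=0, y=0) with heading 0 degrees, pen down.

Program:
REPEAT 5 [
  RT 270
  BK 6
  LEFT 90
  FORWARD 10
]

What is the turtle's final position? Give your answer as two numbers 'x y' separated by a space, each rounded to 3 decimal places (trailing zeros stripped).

Executing turtle program step by step:
Start: pos=(0,0), heading=0, pen down
REPEAT 5 [
  -- iteration 1/5 --
  RT 270: heading 0 -> 90
  BK 6: (0,0) -> (0,-6) [heading=90, draw]
  LT 90: heading 90 -> 180
  FD 10: (0,-6) -> (-10,-6) [heading=180, draw]
  -- iteration 2/5 --
  RT 270: heading 180 -> 270
  BK 6: (-10,-6) -> (-10,0) [heading=270, draw]
  LT 90: heading 270 -> 0
  FD 10: (-10,0) -> (0,0) [heading=0, draw]
  -- iteration 3/5 --
  RT 270: heading 0 -> 90
  BK 6: (0,0) -> (0,-6) [heading=90, draw]
  LT 90: heading 90 -> 180
  FD 10: (0,-6) -> (-10,-6) [heading=180, draw]
  -- iteration 4/5 --
  RT 270: heading 180 -> 270
  BK 6: (-10,-6) -> (-10,0) [heading=270, draw]
  LT 90: heading 270 -> 0
  FD 10: (-10,0) -> (0,0) [heading=0, draw]
  -- iteration 5/5 --
  RT 270: heading 0 -> 90
  BK 6: (0,0) -> (0,-6) [heading=90, draw]
  LT 90: heading 90 -> 180
  FD 10: (0,-6) -> (-10,-6) [heading=180, draw]
]
Final: pos=(-10,-6), heading=180, 10 segment(s) drawn

Answer: -10 -6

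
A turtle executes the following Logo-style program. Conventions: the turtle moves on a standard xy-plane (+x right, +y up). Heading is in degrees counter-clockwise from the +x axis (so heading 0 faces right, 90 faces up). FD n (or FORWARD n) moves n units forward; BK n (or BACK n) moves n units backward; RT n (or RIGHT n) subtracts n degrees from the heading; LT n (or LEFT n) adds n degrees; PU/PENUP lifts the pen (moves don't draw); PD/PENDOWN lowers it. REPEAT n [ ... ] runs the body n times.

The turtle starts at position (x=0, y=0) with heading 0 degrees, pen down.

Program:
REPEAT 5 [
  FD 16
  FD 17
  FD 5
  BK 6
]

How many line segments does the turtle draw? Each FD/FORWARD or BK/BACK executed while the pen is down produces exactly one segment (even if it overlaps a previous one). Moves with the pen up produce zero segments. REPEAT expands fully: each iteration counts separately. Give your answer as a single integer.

Executing turtle program step by step:
Start: pos=(0,0), heading=0, pen down
REPEAT 5 [
  -- iteration 1/5 --
  FD 16: (0,0) -> (16,0) [heading=0, draw]
  FD 17: (16,0) -> (33,0) [heading=0, draw]
  FD 5: (33,0) -> (38,0) [heading=0, draw]
  BK 6: (38,0) -> (32,0) [heading=0, draw]
  -- iteration 2/5 --
  FD 16: (32,0) -> (48,0) [heading=0, draw]
  FD 17: (48,0) -> (65,0) [heading=0, draw]
  FD 5: (65,0) -> (70,0) [heading=0, draw]
  BK 6: (70,0) -> (64,0) [heading=0, draw]
  -- iteration 3/5 --
  FD 16: (64,0) -> (80,0) [heading=0, draw]
  FD 17: (80,0) -> (97,0) [heading=0, draw]
  FD 5: (97,0) -> (102,0) [heading=0, draw]
  BK 6: (102,0) -> (96,0) [heading=0, draw]
  -- iteration 4/5 --
  FD 16: (96,0) -> (112,0) [heading=0, draw]
  FD 17: (112,0) -> (129,0) [heading=0, draw]
  FD 5: (129,0) -> (134,0) [heading=0, draw]
  BK 6: (134,0) -> (128,0) [heading=0, draw]
  -- iteration 5/5 --
  FD 16: (128,0) -> (144,0) [heading=0, draw]
  FD 17: (144,0) -> (161,0) [heading=0, draw]
  FD 5: (161,0) -> (166,0) [heading=0, draw]
  BK 6: (166,0) -> (160,0) [heading=0, draw]
]
Final: pos=(160,0), heading=0, 20 segment(s) drawn
Segments drawn: 20

Answer: 20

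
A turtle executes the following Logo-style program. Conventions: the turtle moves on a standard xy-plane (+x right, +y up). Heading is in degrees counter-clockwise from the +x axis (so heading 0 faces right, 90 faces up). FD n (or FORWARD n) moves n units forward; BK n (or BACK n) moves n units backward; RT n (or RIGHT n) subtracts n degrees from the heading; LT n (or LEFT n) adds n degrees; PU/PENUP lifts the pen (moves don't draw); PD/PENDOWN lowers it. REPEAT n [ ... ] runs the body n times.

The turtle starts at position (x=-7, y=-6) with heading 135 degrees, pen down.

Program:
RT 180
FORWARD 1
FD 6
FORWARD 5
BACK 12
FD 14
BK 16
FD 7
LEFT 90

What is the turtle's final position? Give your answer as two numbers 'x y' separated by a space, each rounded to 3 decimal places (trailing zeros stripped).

Executing turtle program step by step:
Start: pos=(-7,-6), heading=135, pen down
RT 180: heading 135 -> 315
FD 1: (-7,-6) -> (-6.293,-6.707) [heading=315, draw]
FD 6: (-6.293,-6.707) -> (-2.05,-10.95) [heading=315, draw]
FD 5: (-2.05,-10.95) -> (1.485,-14.485) [heading=315, draw]
BK 12: (1.485,-14.485) -> (-7,-6) [heading=315, draw]
FD 14: (-7,-6) -> (2.899,-15.899) [heading=315, draw]
BK 16: (2.899,-15.899) -> (-8.414,-4.586) [heading=315, draw]
FD 7: (-8.414,-4.586) -> (-3.464,-9.536) [heading=315, draw]
LT 90: heading 315 -> 45
Final: pos=(-3.464,-9.536), heading=45, 7 segment(s) drawn

Answer: -3.464 -9.536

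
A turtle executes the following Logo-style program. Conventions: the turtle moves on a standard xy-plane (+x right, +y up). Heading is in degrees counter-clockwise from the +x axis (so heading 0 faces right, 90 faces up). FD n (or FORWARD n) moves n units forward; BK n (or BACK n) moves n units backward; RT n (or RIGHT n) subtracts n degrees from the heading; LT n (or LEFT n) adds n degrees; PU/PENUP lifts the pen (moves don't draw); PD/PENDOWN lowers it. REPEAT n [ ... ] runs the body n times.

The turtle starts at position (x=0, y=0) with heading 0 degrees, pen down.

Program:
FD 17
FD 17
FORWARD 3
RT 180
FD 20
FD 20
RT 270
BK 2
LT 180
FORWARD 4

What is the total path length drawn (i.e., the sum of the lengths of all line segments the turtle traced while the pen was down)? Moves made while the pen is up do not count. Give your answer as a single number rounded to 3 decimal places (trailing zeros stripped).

Answer: 83

Derivation:
Executing turtle program step by step:
Start: pos=(0,0), heading=0, pen down
FD 17: (0,0) -> (17,0) [heading=0, draw]
FD 17: (17,0) -> (34,0) [heading=0, draw]
FD 3: (34,0) -> (37,0) [heading=0, draw]
RT 180: heading 0 -> 180
FD 20: (37,0) -> (17,0) [heading=180, draw]
FD 20: (17,0) -> (-3,0) [heading=180, draw]
RT 270: heading 180 -> 270
BK 2: (-3,0) -> (-3,2) [heading=270, draw]
LT 180: heading 270 -> 90
FD 4: (-3,2) -> (-3,6) [heading=90, draw]
Final: pos=(-3,6), heading=90, 7 segment(s) drawn

Segment lengths:
  seg 1: (0,0) -> (17,0), length = 17
  seg 2: (17,0) -> (34,0), length = 17
  seg 3: (34,0) -> (37,0), length = 3
  seg 4: (37,0) -> (17,0), length = 20
  seg 5: (17,0) -> (-3,0), length = 20
  seg 6: (-3,0) -> (-3,2), length = 2
  seg 7: (-3,2) -> (-3,6), length = 4
Total = 83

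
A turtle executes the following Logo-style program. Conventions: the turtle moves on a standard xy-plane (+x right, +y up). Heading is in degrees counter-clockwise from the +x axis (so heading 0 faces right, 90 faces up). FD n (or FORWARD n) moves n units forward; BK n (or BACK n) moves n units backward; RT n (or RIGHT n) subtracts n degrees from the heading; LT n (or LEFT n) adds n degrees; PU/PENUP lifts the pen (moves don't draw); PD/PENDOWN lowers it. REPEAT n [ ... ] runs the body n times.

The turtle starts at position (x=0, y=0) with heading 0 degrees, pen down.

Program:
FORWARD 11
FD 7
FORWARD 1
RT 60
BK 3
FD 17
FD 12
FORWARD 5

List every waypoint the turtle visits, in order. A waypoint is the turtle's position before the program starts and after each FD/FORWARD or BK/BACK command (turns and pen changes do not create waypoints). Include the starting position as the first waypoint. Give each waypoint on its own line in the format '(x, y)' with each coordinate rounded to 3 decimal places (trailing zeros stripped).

Answer: (0, 0)
(11, 0)
(18, 0)
(19, 0)
(17.5, 2.598)
(26, -12.124)
(32, -22.517)
(34.5, -26.847)

Derivation:
Executing turtle program step by step:
Start: pos=(0,0), heading=0, pen down
FD 11: (0,0) -> (11,0) [heading=0, draw]
FD 7: (11,0) -> (18,0) [heading=0, draw]
FD 1: (18,0) -> (19,0) [heading=0, draw]
RT 60: heading 0 -> 300
BK 3: (19,0) -> (17.5,2.598) [heading=300, draw]
FD 17: (17.5,2.598) -> (26,-12.124) [heading=300, draw]
FD 12: (26,-12.124) -> (32,-22.517) [heading=300, draw]
FD 5: (32,-22.517) -> (34.5,-26.847) [heading=300, draw]
Final: pos=(34.5,-26.847), heading=300, 7 segment(s) drawn
Waypoints (8 total):
(0, 0)
(11, 0)
(18, 0)
(19, 0)
(17.5, 2.598)
(26, -12.124)
(32, -22.517)
(34.5, -26.847)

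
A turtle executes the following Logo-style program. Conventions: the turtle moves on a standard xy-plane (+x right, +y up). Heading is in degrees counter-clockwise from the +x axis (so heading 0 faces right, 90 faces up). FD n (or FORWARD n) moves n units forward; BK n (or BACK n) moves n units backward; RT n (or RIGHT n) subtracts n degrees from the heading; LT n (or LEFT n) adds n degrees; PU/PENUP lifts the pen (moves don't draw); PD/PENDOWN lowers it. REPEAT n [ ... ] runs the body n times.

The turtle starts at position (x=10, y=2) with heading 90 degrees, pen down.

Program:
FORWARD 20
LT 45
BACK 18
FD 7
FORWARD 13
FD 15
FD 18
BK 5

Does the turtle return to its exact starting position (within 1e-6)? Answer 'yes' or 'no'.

Executing turtle program step by step:
Start: pos=(10,2), heading=90, pen down
FD 20: (10,2) -> (10,22) [heading=90, draw]
LT 45: heading 90 -> 135
BK 18: (10,22) -> (22.728,9.272) [heading=135, draw]
FD 7: (22.728,9.272) -> (17.778,14.222) [heading=135, draw]
FD 13: (17.778,14.222) -> (8.586,23.414) [heading=135, draw]
FD 15: (8.586,23.414) -> (-2.021,34.021) [heading=135, draw]
FD 18: (-2.021,34.021) -> (-14.749,46.749) [heading=135, draw]
BK 5: (-14.749,46.749) -> (-11.213,43.213) [heading=135, draw]
Final: pos=(-11.213,43.213), heading=135, 7 segment(s) drawn

Start position: (10, 2)
Final position: (-11.213, 43.213)
Distance = 46.352; >= 1e-6 -> NOT closed

Answer: no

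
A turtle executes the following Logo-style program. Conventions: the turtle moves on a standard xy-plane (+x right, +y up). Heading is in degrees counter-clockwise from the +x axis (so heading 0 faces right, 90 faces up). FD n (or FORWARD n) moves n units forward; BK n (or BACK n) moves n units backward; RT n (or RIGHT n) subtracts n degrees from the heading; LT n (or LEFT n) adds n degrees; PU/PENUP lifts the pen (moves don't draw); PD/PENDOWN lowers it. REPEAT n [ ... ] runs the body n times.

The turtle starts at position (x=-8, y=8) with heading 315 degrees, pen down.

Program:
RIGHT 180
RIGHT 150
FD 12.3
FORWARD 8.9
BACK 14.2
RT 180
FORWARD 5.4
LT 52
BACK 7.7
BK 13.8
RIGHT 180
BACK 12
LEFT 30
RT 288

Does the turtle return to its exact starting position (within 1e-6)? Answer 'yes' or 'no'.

Answer: no

Derivation:
Executing turtle program step by step:
Start: pos=(-8,8), heading=315, pen down
RT 180: heading 315 -> 135
RT 150: heading 135 -> 345
FD 12.3: (-8,8) -> (3.881,4.817) [heading=345, draw]
FD 8.9: (3.881,4.817) -> (12.478,2.513) [heading=345, draw]
BK 14.2: (12.478,2.513) -> (-1.239,6.188) [heading=345, draw]
RT 180: heading 345 -> 165
FD 5.4: (-1.239,6.188) -> (-6.455,7.586) [heading=165, draw]
LT 52: heading 165 -> 217
BK 7.7: (-6.455,7.586) -> (-0.305,12.22) [heading=217, draw]
BK 13.8: (-0.305,12.22) -> (10.716,20.525) [heading=217, draw]
RT 180: heading 217 -> 37
BK 12: (10.716,20.525) -> (1.133,13.303) [heading=37, draw]
LT 30: heading 37 -> 67
RT 288: heading 67 -> 139
Final: pos=(1.133,13.303), heading=139, 7 segment(s) drawn

Start position: (-8, 8)
Final position: (1.133, 13.303)
Distance = 10.561; >= 1e-6 -> NOT closed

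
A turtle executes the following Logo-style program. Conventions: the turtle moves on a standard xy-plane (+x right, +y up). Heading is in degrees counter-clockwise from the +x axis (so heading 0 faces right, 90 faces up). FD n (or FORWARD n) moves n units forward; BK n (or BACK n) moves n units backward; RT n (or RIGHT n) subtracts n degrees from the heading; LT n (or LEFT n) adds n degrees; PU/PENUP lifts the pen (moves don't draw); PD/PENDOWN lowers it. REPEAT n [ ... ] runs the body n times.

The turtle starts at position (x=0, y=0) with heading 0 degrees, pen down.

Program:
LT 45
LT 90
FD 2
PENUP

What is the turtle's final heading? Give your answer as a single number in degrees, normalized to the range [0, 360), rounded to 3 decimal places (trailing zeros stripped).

Executing turtle program step by step:
Start: pos=(0,0), heading=0, pen down
LT 45: heading 0 -> 45
LT 90: heading 45 -> 135
FD 2: (0,0) -> (-1.414,1.414) [heading=135, draw]
PU: pen up
Final: pos=(-1.414,1.414), heading=135, 1 segment(s) drawn

Answer: 135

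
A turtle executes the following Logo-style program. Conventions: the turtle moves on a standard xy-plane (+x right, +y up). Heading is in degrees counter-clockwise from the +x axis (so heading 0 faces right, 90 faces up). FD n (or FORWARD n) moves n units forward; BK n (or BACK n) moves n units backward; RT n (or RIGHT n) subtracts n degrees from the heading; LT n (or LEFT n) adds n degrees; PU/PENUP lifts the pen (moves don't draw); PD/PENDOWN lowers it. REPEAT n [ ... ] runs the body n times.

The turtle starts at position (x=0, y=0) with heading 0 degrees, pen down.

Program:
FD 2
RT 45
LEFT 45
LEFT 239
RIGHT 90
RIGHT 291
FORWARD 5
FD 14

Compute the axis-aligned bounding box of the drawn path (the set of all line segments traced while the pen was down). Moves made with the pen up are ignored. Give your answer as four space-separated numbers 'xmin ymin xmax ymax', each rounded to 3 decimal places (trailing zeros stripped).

Executing turtle program step by step:
Start: pos=(0,0), heading=0, pen down
FD 2: (0,0) -> (2,0) [heading=0, draw]
RT 45: heading 0 -> 315
LT 45: heading 315 -> 0
LT 239: heading 0 -> 239
RT 90: heading 239 -> 149
RT 291: heading 149 -> 218
FD 5: (2,0) -> (-1.94,-3.078) [heading=218, draw]
FD 14: (-1.94,-3.078) -> (-12.972,-11.698) [heading=218, draw]
Final: pos=(-12.972,-11.698), heading=218, 3 segment(s) drawn

Segment endpoints: x in {-12.972, -1.94, 0, 2}, y in {-11.698, -3.078, 0}
xmin=-12.972, ymin=-11.698, xmax=2, ymax=0

Answer: -12.972 -11.698 2 0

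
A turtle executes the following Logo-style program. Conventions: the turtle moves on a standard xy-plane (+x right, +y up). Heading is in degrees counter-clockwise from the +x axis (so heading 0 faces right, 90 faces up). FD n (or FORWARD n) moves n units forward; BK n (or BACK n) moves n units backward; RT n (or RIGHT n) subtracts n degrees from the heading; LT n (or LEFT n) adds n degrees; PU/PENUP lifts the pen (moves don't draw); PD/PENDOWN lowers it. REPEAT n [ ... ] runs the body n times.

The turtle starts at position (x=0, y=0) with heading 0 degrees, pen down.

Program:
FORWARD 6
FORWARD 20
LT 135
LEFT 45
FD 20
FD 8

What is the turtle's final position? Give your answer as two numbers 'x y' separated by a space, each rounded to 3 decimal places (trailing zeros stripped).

Executing turtle program step by step:
Start: pos=(0,0), heading=0, pen down
FD 6: (0,0) -> (6,0) [heading=0, draw]
FD 20: (6,0) -> (26,0) [heading=0, draw]
LT 135: heading 0 -> 135
LT 45: heading 135 -> 180
FD 20: (26,0) -> (6,0) [heading=180, draw]
FD 8: (6,0) -> (-2,0) [heading=180, draw]
Final: pos=(-2,0), heading=180, 4 segment(s) drawn

Answer: -2 0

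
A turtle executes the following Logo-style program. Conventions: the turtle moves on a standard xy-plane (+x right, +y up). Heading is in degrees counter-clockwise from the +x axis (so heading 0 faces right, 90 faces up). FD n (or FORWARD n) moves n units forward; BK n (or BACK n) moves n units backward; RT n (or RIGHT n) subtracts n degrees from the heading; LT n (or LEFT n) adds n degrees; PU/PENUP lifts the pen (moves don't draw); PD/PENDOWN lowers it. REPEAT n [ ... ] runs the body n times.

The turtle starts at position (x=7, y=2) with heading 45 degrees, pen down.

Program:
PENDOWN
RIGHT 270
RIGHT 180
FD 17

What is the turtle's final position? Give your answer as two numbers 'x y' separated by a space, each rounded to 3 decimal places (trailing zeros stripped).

Executing turtle program step by step:
Start: pos=(7,2), heading=45, pen down
PD: pen down
RT 270: heading 45 -> 135
RT 180: heading 135 -> 315
FD 17: (7,2) -> (19.021,-10.021) [heading=315, draw]
Final: pos=(19.021,-10.021), heading=315, 1 segment(s) drawn

Answer: 19.021 -10.021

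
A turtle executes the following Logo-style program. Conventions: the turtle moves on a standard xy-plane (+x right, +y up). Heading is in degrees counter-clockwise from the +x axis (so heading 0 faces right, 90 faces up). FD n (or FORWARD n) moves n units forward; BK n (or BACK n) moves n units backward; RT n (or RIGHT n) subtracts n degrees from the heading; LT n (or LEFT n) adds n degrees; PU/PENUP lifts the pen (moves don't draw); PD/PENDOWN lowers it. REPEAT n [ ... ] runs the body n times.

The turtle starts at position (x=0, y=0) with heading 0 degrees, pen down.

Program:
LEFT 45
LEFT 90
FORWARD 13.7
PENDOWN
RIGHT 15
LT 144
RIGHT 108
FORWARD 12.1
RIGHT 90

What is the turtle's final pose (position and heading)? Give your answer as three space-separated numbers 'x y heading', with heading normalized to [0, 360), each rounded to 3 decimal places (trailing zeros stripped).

Executing turtle program step by step:
Start: pos=(0,0), heading=0, pen down
LT 45: heading 0 -> 45
LT 90: heading 45 -> 135
FD 13.7: (0,0) -> (-9.687,9.687) [heading=135, draw]
PD: pen down
RT 15: heading 135 -> 120
LT 144: heading 120 -> 264
RT 108: heading 264 -> 156
FD 12.1: (-9.687,9.687) -> (-20.741,14.609) [heading=156, draw]
RT 90: heading 156 -> 66
Final: pos=(-20.741,14.609), heading=66, 2 segment(s) drawn

Answer: -20.741 14.609 66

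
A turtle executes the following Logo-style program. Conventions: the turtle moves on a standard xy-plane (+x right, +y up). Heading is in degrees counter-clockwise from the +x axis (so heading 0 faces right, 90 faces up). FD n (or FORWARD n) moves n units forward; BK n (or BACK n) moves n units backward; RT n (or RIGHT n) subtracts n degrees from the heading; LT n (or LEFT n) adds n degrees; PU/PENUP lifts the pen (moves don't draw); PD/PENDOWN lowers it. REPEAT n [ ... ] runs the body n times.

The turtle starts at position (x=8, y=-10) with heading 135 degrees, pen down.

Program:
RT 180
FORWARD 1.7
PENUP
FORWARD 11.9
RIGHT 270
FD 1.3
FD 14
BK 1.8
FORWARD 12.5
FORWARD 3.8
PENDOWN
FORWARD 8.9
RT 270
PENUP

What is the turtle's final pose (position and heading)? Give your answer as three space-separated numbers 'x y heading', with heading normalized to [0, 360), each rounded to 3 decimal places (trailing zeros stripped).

Executing turtle program step by step:
Start: pos=(8,-10), heading=135, pen down
RT 180: heading 135 -> 315
FD 1.7: (8,-10) -> (9.202,-11.202) [heading=315, draw]
PU: pen up
FD 11.9: (9.202,-11.202) -> (17.617,-19.617) [heading=315, move]
RT 270: heading 315 -> 45
FD 1.3: (17.617,-19.617) -> (18.536,-18.697) [heading=45, move]
FD 14: (18.536,-18.697) -> (28.435,-8.798) [heading=45, move]
BK 1.8: (28.435,-8.798) -> (27.163,-10.071) [heading=45, move]
FD 12.5: (27.163,-10.071) -> (36.001,-1.232) [heading=45, move]
FD 3.8: (36.001,-1.232) -> (38.688,1.455) [heading=45, move]
PD: pen down
FD 8.9: (38.688,1.455) -> (44.982,7.748) [heading=45, draw]
RT 270: heading 45 -> 135
PU: pen up
Final: pos=(44.982,7.748), heading=135, 2 segment(s) drawn

Answer: 44.982 7.748 135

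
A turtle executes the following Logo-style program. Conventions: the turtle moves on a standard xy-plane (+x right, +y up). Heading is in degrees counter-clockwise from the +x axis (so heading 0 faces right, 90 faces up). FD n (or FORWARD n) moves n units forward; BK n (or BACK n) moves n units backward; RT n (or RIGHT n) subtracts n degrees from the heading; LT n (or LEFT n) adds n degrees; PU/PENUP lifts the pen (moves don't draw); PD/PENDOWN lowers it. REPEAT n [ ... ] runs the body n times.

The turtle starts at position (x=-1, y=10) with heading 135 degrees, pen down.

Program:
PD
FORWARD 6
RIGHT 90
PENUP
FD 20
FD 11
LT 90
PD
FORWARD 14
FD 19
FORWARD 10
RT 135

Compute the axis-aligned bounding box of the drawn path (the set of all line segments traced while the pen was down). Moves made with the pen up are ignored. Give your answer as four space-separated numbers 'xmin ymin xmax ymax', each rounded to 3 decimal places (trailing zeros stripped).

Executing turtle program step by step:
Start: pos=(-1,10), heading=135, pen down
PD: pen down
FD 6: (-1,10) -> (-5.243,14.243) [heading=135, draw]
RT 90: heading 135 -> 45
PU: pen up
FD 20: (-5.243,14.243) -> (8.899,28.385) [heading=45, move]
FD 11: (8.899,28.385) -> (16.678,36.163) [heading=45, move]
LT 90: heading 45 -> 135
PD: pen down
FD 14: (16.678,36.163) -> (6.778,46.062) [heading=135, draw]
FD 19: (6.778,46.062) -> (-6.657,59.497) [heading=135, draw]
FD 10: (-6.657,59.497) -> (-13.728,66.569) [heading=135, draw]
RT 135: heading 135 -> 0
Final: pos=(-13.728,66.569), heading=0, 4 segment(s) drawn

Segment endpoints: x in {-13.728, -6.657, -5.243, -1, 6.778, 16.678}, y in {10, 14.243, 36.163, 46.062, 59.497, 66.569}
xmin=-13.728, ymin=10, xmax=16.678, ymax=66.569

Answer: -13.728 10 16.678 66.569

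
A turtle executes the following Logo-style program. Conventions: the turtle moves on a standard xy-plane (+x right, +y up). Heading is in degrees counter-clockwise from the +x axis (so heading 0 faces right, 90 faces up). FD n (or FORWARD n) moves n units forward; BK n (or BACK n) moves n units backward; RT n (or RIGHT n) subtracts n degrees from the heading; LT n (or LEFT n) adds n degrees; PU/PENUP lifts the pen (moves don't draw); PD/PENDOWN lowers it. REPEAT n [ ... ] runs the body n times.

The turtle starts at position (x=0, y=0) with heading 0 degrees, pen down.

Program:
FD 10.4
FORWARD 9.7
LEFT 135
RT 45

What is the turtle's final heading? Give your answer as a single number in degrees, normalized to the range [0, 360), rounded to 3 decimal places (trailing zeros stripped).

Executing turtle program step by step:
Start: pos=(0,0), heading=0, pen down
FD 10.4: (0,0) -> (10.4,0) [heading=0, draw]
FD 9.7: (10.4,0) -> (20.1,0) [heading=0, draw]
LT 135: heading 0 -> 135
RT 45: heading 135 -> 90
Final: pos=(20.1,0), heading=90, 2 segment(s) drawn

Answer: 90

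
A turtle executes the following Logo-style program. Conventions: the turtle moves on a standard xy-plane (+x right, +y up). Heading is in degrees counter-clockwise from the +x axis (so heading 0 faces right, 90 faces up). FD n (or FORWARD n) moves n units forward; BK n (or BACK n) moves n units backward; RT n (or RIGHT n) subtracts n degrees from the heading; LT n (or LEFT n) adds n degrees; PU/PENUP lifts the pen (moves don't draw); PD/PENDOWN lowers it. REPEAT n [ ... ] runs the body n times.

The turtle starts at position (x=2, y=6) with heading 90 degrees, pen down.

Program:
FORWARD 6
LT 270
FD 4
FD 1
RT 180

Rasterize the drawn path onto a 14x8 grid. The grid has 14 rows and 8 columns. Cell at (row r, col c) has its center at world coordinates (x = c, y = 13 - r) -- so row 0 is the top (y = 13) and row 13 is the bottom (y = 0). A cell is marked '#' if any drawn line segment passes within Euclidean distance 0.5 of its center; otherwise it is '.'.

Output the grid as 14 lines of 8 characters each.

Answer: ........
..######
..#.....
..#.....
..#.....
..#.....
..#.....
..#.....
........
........
........
........
........
........

Derivation:
Segment 0: (2,6) -> (2,12)
Segment 1: (2,12) -> (6,12)
Segment 2: (6,12) -> (7,12)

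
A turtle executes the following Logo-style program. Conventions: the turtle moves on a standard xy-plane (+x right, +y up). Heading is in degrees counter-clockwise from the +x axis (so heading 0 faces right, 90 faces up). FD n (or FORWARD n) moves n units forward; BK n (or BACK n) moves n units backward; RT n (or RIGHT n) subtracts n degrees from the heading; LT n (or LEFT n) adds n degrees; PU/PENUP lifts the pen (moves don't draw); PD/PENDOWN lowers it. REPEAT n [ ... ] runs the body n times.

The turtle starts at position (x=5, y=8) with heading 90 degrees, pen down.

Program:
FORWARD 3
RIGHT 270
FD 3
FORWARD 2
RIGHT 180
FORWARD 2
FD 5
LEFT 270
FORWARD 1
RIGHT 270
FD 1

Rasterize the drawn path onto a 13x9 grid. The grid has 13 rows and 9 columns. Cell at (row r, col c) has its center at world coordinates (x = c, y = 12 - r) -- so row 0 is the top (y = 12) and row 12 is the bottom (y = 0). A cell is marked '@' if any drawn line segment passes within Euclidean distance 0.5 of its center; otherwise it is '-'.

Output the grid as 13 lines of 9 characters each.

Segment 0: (5,8) -> (5,11)
Segment 1: (5,11) -> (2,11)
Segment 2: (2,11) -> (0,11)
Segment 3: (0,11) -> (2,11)
Segment 4: (2,11) -> (7,11)
Segment 5: (7,11) -> (7,10)
Segment 6: (7,10) -> (8,10)

Answer: ---------
@@@@@@@@-
-----@-@@
-----@---
-----@---
---------
---------
---------
---------
---------
---------
---------
---------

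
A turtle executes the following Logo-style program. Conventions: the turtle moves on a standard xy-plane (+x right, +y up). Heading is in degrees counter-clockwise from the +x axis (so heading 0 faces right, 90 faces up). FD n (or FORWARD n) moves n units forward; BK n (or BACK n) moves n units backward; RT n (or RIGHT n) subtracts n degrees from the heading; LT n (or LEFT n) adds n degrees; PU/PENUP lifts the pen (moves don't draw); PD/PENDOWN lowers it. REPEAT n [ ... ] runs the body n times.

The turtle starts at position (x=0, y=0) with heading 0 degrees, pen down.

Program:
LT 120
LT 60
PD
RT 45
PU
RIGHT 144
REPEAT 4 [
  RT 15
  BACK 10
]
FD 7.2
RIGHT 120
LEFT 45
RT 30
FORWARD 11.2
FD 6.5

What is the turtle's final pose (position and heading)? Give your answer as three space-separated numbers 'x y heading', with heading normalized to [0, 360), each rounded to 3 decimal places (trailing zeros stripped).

Executing turtle program step by step:
Start: pos=(0,0), heading=0, pen down
LT 120: heading 0 -> 120
LT 60: heading 120 -> 180
PD: pen down
RT 45: heading 180 -> 135
PU: pen up
RT 144: heading 135 -> 351
REPEAT 4 [
  -- iteration 1/4 --
  RT 15: heading 351 -> 336
  BK 10: (0,0) -> (-9.135,4.067) [heading=336, move]
  -- iteration 2/4 --
  RT 15: heading 336 -> 321
  BK 10: (-9.135,4.067) -> (-16.907,10.361) [heading=321, move]
  -- iteration 3/4 --
  RT 15: heading 321 -> 306
  BK 10: (-16.907,10.361) -> (-22.785,18.451) [heading=306, move]
  -- iteration 4/4 --
  RT 15: heading 306 -> 291
  BK 10: (-22.785,18.451) -> (-26.368,27.787) [heading=291, move]
]
FD 7.2: (-26.368,27.787) -> (-23.788,21.065) [heading=291, move]
RT 120: heading 291 -> 171
LT 45: heading 171 -> 216
RT 30: heading 216 -> 186
FD 11.2: (-23.788,21.065) -> (-34.927,19.894) [heading=186, move]
FD 6.5: (-34.927,19.894) -> (-41.391,19.215) [heading=186, move]
Final: pos=(-41.391,19.215), heading=186, 0 segment(s) drawn

Answer: -41.391 19.215 186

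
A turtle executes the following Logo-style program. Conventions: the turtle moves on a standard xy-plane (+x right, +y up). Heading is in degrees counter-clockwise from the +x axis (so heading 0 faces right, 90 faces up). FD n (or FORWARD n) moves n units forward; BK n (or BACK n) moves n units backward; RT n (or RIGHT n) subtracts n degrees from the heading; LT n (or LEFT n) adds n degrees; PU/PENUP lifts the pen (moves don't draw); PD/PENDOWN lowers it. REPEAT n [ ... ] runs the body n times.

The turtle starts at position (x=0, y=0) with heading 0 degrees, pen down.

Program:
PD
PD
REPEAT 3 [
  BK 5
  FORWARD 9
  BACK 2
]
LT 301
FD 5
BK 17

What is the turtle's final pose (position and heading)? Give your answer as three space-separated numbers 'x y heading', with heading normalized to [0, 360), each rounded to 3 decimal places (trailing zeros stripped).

Executing turtle program step by step:
Start: pos=(0,0), heading=0, pen down
PD: pen down
PD: pen down
REPEAT 3 [
  -- iteration 1/3 --
  BK 5: (0,0) -> (-5,0) [heading=0, draw]
  FD 9: (-5,0) -> (4,0) [heading=0, draw]
  BK 2: (4,0) -> (2,0) [heading=0, draw]
  -- iteration 2/3 --
  BK 5: (2,0) -> (-3,0) [heading=0, draw]
  FD 9: (-3,0) -> (6,0) [heading=0, draw]
  BK 2: (6,0) -> (4,0) [heading=0, draw]
  -- iteration 3/3 --
  BK 5: (4,0) -> (-1,0) [heading=0, draw]
  FD 9: (-1,0) -> (8,0) [heading=0, draw]
  BK 2: (8,0) -> (6,0) [heading=0, draw]
]
LT 301: heading 0 -> 301
FD 5: (6,0) -> (8.575,-4.286) [heading=301, draw]
BK 17: (8.575,-4.286) -> (-0.18,10.286) [heading=301, draw]
Final: pos=(-0.18,10.286), heading=301, 11 segment(s) drawn

Answer: -0.18 10.286 301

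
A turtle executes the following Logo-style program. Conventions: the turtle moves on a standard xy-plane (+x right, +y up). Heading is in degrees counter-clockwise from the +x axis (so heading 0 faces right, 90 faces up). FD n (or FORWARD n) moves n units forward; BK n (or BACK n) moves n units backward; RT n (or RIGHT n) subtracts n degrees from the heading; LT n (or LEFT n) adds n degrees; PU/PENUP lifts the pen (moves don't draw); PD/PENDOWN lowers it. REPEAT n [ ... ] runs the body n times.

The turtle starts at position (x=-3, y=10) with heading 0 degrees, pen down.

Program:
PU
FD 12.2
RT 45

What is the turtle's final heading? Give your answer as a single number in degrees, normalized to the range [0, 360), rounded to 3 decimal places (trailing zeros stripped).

Executing turtle program step by step:
Start: pos=(-3,10), heading=0, pen down
PU: pen up
FD 12.2: (-3,10) -> (9.2,10) [heading=0, move]
RT 45: heading 0 -> 315
Final: pos=(9.2,10), heading=315, 0 segment(s) drawn

Answer: 315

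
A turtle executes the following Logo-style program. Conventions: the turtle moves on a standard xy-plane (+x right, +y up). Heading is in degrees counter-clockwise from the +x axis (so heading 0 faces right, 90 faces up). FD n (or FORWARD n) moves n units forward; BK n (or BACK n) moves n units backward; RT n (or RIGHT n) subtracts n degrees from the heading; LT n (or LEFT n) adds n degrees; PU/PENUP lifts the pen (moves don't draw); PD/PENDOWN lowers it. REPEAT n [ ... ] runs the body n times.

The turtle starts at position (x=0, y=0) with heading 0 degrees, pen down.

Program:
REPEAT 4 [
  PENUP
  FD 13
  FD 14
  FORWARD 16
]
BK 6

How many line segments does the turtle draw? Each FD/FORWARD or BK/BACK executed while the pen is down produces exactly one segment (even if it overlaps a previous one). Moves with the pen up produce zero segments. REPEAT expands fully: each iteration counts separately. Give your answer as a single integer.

Executing turtle program step by step:
Start: pos=(0,0), heading=0, pen down
REPEAT 4 [
  -- iteration 1/4 --
  PU: pen up
  FD 13: (0,0) -> (13,0) [heading=0, move]
  FD 14: (13,0) -> (27,0) [heading=0, move]
  FD 16: (27,0) -> (43,0) [heading=0, move]
  -- iteration 2/4 --
  PU: pen up
  FD 13: (43,0) -> (56,0) [heading=0, move]
  FD 14: (56,0) -> (70,0) [heading=0, move]
  FD 16: (70,0) -> (86,0) [heading=0, move]
  -- iteration 3/4 --
  PU: pen up
  FD 13: (86,0) -> (99,0) [heading=0, move]
  FD 14: (99,0) -> (113,0) [heading=0, move]
  FD 16: (113,0) -> (129,0) [heading=0, move]
  -- iteration 4/4 --
  PU: pen up
  FD 13: (129,0) -> (142,0) [heading=0, move]
  FD 14: (142,0) -> (156,0) [heading=0, move]
  FD 16: (156,0) -> (172,0) [heading=0, move]
]
BK 6: (172,0) -> (166,0) [heading=0, move]
Final: pos=(166,0), heading=0, 0 segment(s) drawn
Segments drawn: 0

Answer: 0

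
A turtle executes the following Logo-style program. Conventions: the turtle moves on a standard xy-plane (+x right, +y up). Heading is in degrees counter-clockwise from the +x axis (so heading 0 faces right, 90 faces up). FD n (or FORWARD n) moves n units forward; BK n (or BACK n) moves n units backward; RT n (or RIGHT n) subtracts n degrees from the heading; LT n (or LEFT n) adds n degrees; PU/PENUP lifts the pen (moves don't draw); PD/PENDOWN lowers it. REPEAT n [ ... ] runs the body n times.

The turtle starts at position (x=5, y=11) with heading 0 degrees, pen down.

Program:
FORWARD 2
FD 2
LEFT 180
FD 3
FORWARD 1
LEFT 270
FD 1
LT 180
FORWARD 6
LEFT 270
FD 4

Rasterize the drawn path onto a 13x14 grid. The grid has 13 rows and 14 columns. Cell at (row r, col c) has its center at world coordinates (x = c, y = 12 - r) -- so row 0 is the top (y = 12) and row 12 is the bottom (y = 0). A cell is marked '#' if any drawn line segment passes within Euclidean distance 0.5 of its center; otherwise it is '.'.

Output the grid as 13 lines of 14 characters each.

Answer: .....#........
.....#####....
.....#........
.....#........
.....#........
.....#........
.#####........
..............
..............
..............
..............
..............
..............

Derivation:
Segment 0: (5,11) -> (7,11)
Segment 1: (7,11) -> (9,11)
Segment 2: (9,11) -> (6,11)
Segment 3: (6,11) -> (5,11)
Segment 4: (5,11) -> (5,12)
Segment 5: (5,12) -> (5,6)
Segment 6: (5,6) -> (1,6)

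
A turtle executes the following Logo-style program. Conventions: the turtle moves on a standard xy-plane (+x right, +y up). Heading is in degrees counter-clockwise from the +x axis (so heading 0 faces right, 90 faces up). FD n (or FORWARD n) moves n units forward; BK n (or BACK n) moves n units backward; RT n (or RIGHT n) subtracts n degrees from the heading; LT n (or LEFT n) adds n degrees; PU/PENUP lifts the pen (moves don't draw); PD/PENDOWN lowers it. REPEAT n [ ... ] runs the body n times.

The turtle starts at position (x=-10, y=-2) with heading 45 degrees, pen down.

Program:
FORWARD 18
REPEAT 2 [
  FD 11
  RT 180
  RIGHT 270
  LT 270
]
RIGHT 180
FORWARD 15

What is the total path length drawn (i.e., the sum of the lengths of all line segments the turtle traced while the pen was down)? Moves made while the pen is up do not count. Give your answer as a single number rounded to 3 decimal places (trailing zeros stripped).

Answer: 55

Derivation:
Executing turtle program step by step:
Start: pos=(-10,-2), heading=45, pen down
FD 18: (-10,-2) -> (2.728,10.728) [heading=45, draw]
REPEAT 2 [
  -- iteration 1/2 --
  FD 11: (2.728,10.728) -> (10.506,18.506) [heading=45, draw]
  RT 180: heading 45 -> 225
  RT 270: heading 225 -> 315
  LT 270: heading 315 -> 225
  -- iteration 2/2 --
  FD 11: (10.506,18.506) -> (2.728,10.728) [heading=225, draw]
  RT 180: heading 225 -> 45
  RT 270: heading 45 -> 135
  LT 270: heading 135 -> 45
]
RT 180: heading 45 -> 225
FD 15: (2.728,10.728) -> (-7.879,0.121) [heading=225, draw]
Final: pos=(-7.879,0.121), heading=225, 4 segment(s) drawn

Segment lengths:
  seg 1: (-10,-2) -> (2.728,10.728), length = 18
  seg 2: (2.728,10.728) -> (10.506,18.506), length = 11
  seg 3: (10.506,18.506) -> (2.728,10.728), length = 11
  seg 4: (2.728,10.728) -> (-7.879,0.121), length = 15
Total = 55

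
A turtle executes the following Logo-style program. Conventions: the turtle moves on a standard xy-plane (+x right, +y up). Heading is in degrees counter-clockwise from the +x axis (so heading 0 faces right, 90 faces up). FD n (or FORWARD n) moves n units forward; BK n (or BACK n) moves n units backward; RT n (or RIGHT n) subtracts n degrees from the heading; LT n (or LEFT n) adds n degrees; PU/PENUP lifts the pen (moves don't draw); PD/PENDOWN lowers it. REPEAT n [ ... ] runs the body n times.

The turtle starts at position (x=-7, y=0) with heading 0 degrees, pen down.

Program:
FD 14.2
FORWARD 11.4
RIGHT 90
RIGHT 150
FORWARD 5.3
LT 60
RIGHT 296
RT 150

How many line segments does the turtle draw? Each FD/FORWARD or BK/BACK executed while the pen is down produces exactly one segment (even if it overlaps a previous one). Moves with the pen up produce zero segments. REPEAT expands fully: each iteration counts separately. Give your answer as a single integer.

Answer: 3

Derivation:
Executing turtle program step by step:
Start: pos=(-7,0), heading=0, pen down
FD 14.2: (-7,0) -> (7.2,0) [heading=0, draw]
FD 11.4: (7.2,0) -> (18.6,0) [heading=0, draw]
RT 90: heading 0 -> 270
RT 150: heading 270 -> 120
FD 5.3: (18.6,0) -> (15.95,4.59) [heading=120, draw]
LT 60: heading 120 -> 180
RT 296: heading 180 -> 244
RT 150: heading 244 -> 94
Final: pos=(15.95,4.59), heading=94, 3 segment(s) drawn
Segments drawn: 3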